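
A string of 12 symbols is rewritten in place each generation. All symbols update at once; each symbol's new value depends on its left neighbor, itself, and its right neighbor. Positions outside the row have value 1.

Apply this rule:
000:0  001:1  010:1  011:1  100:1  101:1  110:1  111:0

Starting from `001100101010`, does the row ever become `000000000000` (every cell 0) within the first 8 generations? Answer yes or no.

yes

generation 1: 111111111111
generation 2: 000000000000
all cells are 0 at generation 2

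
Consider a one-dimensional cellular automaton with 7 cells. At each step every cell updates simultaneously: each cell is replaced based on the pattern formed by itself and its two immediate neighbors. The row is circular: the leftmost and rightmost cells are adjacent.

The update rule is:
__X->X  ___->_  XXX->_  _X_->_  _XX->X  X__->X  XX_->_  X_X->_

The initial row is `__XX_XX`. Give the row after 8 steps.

XXX__X_
X__XX__
_XXX_XX
_X___X_
X_X_X_X
______X
X____X_
_X__X__

_X__X__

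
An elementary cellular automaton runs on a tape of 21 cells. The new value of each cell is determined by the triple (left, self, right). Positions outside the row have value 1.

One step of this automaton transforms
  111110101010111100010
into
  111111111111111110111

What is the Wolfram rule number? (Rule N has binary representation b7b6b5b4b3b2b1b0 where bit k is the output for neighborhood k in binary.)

position 0: 111 → 1  (bit 7 = 1)
position 4: 110 → 1  (bit 6 = 1)
position 5: 101 → 1  (bit 5 = 1)
position 16: 100 → 1  (bit 4 = 1)
position 12: 011 → 1  (bit 3 = 1)
position 6: 010 → 1  (bit 2 = 1)
position 18: 001 → 1  (bit 1 = 1)
position 17: 000 → 0  (bit 0 = 0)
bits b7..b0 = 11111110 = 254

254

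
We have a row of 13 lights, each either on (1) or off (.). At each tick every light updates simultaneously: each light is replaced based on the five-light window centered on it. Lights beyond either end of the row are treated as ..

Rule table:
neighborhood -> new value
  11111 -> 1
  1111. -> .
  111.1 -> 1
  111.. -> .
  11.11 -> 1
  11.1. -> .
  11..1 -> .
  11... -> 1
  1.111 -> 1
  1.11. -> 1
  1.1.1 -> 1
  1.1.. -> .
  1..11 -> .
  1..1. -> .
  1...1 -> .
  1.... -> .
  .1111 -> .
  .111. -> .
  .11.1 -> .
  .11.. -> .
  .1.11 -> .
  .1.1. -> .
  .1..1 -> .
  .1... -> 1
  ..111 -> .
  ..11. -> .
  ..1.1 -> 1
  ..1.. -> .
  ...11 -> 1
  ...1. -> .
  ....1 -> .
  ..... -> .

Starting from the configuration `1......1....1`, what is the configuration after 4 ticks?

.1......1....
..1......1...
...1......1..
....1......1.

....1......1.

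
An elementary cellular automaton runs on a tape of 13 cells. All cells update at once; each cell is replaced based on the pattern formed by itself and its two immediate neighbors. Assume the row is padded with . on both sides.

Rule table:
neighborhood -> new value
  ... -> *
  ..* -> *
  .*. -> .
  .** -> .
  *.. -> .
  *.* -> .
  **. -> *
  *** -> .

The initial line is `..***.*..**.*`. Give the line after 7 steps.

**..*...*.*..
.*.*..**....*
*....*.*.***.
..***......*.
**..*.*****..
.*.*......*.*
*....*****...

*....*****...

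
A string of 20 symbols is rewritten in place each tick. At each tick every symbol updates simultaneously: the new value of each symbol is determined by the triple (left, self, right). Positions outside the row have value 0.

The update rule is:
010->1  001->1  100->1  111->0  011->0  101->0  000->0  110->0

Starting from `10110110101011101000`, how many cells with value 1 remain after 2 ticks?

tick 1: 10000000101000001100
tick 2: 11000001101100010010
count of 1: 8

8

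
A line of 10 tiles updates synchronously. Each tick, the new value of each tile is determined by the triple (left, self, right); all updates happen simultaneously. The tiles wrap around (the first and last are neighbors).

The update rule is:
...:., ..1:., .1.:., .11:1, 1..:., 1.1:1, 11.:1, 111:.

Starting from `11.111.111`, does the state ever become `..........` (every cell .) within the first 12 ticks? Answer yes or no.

yes

.111.111..
.1.111.1..
..11.11...
..11111...
..1...1...
..........
all cells are . at tick 6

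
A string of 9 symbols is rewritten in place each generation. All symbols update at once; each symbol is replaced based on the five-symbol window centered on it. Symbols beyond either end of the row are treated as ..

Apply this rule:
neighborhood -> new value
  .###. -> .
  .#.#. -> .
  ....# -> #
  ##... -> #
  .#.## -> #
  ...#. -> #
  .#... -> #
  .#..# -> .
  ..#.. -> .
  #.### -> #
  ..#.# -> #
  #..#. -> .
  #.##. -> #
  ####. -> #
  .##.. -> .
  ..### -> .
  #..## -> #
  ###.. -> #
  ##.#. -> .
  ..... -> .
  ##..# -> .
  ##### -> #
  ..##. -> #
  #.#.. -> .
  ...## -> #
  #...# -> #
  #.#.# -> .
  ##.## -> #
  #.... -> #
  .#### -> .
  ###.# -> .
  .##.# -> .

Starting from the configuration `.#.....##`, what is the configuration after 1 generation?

#.##.###.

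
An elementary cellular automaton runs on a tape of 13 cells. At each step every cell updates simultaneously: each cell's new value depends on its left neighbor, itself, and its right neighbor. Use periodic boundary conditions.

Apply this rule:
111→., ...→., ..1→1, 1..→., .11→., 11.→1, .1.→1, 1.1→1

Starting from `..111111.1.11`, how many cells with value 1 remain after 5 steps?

.1.....1111.1
11....1...111
.1...11..1...
11..1.1.11...
.1.11111.1..1
count of 1: 8

8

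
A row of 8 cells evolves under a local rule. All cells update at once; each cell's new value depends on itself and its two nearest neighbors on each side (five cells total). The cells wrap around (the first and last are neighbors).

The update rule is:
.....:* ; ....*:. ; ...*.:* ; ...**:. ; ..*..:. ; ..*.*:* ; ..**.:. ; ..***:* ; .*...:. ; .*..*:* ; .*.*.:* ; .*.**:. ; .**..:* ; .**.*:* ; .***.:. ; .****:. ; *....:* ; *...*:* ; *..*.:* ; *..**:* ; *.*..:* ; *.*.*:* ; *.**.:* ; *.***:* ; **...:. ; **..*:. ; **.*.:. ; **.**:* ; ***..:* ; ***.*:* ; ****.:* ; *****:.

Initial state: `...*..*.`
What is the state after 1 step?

*.*.**..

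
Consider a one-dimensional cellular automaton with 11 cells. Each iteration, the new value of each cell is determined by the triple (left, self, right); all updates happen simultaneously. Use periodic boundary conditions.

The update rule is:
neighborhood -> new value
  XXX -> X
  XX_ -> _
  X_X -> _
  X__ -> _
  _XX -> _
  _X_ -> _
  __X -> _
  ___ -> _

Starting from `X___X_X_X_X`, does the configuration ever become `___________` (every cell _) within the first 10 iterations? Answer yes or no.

yes

iteration 1: ___________
all cells are _ at iteration 1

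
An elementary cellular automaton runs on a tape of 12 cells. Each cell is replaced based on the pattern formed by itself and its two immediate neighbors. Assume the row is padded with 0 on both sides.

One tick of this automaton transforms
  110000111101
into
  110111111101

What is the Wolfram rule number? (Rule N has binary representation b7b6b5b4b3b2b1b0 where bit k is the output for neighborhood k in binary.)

207

position 7: 111 → 1  (bit 7 = 1)
position 1: 110 → 1  (bit 6 = 1)
position 10: 101 → 0  (bit 5 = 0)
position 2: 100 → 0  (bit 4 = 0)
position 0: 011 → 1  (bit 3 = 1)
position 11: 010 → 1  (bit 2 = 1)
position 5: 001 → 1  (bit 1 = 1)
position 3: 000 → 1  (bit 0 = 1)
bits b7..b0 = 11001111 = 207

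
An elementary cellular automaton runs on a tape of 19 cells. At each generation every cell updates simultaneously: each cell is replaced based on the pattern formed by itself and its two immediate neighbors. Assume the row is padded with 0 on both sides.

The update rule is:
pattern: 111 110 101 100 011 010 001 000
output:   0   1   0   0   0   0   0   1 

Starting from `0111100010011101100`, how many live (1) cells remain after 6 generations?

0000101000000100101
1110000011110000000
0010111000010111111
1000001011000000001
0011100001011111100
1000101100000000101
count of 1: 6

6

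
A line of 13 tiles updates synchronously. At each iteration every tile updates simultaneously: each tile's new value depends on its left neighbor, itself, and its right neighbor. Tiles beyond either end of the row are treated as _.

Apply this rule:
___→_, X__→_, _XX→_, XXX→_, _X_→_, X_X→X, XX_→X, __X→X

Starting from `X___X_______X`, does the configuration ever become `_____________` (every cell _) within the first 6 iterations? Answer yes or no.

no

___X_______X_
__X_______X__
_X_______X___
X_______X____
_______X_____
______X______
iteration 6 is ______X______, still not uniform _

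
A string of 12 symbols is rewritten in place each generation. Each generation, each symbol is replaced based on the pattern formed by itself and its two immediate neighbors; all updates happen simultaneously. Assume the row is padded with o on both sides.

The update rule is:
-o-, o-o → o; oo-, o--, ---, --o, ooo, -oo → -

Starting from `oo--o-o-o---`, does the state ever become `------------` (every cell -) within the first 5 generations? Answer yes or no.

----ooooo---
------------
all cells are - at generation 2

yes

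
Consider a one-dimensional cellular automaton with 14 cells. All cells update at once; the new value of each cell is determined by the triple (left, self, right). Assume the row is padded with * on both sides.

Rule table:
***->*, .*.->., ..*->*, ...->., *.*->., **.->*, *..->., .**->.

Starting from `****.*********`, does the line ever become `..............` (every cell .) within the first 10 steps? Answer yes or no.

no

step 1: ****..********
step 2: ****.*.*******
step 3: ****....******
step 4: ****...*.*****
step 5: ****..*...****
step 6: ****.*...*.***
step 7: ****....*...**
step 8: ****...*...*.*
step 9: ****..*...*...
step 10: ****.*...*...*
step 10 is ****.*...*...*, still not uniform .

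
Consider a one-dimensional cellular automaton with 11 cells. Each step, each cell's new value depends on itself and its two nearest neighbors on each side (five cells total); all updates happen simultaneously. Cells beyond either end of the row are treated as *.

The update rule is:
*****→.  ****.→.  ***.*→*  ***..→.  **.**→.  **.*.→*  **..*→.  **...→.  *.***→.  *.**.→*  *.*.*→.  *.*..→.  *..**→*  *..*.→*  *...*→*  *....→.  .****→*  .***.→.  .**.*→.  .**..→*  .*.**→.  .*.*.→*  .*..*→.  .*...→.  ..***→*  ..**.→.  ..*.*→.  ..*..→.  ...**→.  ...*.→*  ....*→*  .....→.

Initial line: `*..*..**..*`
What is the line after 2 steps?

step 1: ..*..*.*.**
step 2: .*..*.*...*

.*..*.*...*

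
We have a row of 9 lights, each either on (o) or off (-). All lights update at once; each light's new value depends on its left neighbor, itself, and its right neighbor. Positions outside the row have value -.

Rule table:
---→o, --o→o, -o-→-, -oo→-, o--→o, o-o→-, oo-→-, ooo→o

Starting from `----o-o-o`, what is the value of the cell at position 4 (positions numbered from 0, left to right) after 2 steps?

o

step 1: oooo-----
step 2: -oo-ooooo
position 4 holds o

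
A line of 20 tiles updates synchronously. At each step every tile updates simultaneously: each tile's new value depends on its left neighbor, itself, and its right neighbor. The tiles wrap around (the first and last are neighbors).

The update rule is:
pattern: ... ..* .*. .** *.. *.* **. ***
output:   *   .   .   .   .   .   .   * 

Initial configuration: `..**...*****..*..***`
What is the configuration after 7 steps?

***....*..*..*....**

.....*..***.......*.
****.....*..*****...
.**..***.....***..*.
......*..***..*.....
*****.....*.....****
****..***...***..***
***....*..*..*....**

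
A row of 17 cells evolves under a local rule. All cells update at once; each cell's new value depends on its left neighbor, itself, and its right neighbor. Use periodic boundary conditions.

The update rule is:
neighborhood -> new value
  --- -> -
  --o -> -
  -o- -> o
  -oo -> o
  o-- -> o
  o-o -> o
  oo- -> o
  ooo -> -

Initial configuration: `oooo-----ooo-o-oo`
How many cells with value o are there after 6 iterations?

---oo----o-ooooo-
---ooo---ooo---oo
o--o-oo--o-oo--oo
oo-ooooo-ooooo-o-
oooo---ooo---oooo
---oo--o-oo--o---
count of o: 6

6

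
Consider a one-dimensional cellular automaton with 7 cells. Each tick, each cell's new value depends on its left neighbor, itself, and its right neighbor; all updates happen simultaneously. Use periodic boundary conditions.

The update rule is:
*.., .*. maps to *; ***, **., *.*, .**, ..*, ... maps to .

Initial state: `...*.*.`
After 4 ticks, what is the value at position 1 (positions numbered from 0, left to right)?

tick 1: ...*.**
tick 2: *..*...
tick 3: **.**..
tick 4: .....*.
position 1 holds .

.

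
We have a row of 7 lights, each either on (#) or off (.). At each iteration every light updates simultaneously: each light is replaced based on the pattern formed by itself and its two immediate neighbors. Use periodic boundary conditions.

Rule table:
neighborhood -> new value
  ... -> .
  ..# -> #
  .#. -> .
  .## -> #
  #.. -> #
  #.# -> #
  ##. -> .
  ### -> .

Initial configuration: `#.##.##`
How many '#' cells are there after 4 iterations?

.##.##.
##.##.#
..##.##
###.##.
count of #: 5

5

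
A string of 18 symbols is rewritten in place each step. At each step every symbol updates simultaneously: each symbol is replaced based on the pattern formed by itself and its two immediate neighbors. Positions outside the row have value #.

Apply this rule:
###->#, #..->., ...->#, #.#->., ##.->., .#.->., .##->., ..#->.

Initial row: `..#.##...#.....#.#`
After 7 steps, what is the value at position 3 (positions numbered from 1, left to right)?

.

.......#...###....
.#####...#..#..##.
..###..#..........
...#.....########.
.#...###..######..
...#..#....####...
.#......##..##..#.
position 3 holds .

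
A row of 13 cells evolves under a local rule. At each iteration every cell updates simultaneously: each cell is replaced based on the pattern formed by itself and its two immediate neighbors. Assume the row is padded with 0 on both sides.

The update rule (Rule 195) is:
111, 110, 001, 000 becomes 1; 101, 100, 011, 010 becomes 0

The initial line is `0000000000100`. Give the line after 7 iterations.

1111111111001
0111111111010
1011111111000
0001111111011
1110111111001
0110011111010
1010101111000

1010101111000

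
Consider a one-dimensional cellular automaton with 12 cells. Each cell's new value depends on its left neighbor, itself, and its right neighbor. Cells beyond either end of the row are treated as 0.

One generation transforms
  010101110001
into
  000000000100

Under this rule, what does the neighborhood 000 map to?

At position 9 the neighborhood is 000; the next row has 1 there.

1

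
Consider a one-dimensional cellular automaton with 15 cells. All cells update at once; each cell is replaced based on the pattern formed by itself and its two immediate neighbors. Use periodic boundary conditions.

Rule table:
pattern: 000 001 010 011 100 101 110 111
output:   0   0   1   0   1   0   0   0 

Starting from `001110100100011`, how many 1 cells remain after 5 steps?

3

100000110110000
110000000001000
001000000001100
001100000000010
000010000000011
count of 1: 3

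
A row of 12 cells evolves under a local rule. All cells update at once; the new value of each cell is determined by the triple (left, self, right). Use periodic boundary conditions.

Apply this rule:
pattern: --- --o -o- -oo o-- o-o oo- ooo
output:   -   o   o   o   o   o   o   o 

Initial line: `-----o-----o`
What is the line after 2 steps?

o---ooo---oo
oo-ooooo-ooo

oo-ooooo-ooo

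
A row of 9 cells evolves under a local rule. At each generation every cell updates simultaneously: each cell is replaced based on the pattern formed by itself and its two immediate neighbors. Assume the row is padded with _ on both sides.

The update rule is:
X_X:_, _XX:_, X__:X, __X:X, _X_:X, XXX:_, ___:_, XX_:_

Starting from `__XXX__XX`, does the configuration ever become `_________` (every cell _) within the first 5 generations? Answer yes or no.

_X___XX__
XXX_X__X_
____XXXXX
___X_____
__XXX____
generation 5 is __XXX____, still not uniform _

no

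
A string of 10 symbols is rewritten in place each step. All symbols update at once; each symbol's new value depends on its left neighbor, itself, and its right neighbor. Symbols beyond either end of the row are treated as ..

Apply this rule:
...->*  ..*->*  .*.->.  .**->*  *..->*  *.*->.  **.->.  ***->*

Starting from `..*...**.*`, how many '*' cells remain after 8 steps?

**.****...
*..***.***
.****..**.
****.***.*
***..**...
**.***.***
*..**..**.
.***.***.*
count of *: 7

7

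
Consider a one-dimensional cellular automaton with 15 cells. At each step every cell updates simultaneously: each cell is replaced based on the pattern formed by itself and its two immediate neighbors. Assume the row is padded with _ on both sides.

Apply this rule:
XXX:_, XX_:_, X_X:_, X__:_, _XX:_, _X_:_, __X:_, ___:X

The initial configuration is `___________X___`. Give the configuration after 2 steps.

XXXXXXXXXX___XX
___________X___

___________X___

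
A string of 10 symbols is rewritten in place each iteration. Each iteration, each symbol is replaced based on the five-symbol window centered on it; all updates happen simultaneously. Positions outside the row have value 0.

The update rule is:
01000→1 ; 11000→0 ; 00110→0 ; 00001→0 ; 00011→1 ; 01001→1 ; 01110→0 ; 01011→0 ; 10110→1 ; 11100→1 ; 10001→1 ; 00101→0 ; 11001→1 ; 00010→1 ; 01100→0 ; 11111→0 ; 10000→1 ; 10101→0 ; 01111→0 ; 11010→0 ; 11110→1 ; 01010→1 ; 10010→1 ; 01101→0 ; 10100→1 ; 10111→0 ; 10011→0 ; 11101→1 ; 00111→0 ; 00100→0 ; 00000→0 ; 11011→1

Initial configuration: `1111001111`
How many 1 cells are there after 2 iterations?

4

0011100011
0100101100
count of 1: 4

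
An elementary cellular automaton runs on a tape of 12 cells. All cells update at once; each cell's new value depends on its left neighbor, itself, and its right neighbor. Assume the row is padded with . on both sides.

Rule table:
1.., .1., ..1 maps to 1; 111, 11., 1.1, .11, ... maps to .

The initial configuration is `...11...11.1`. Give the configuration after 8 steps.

11.111......

step 1: ..1..1.1...1
step 2: .11111.11.11
step 3: 1...........
step 4: 11..........
step 5: ..1.........
step 6: .111........
step 7: 1...1.......
step 8: 11.111......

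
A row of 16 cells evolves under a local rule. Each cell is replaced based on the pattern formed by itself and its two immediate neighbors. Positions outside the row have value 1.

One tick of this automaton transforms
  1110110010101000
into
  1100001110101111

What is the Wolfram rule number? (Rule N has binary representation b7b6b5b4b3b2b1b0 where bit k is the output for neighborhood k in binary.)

position 0: 111 → 1  (bit 7 = 1)
position 2: 110 → 0  (bit 6 = 0)
position 3: 101 → 0  (bit 5 = 0)
position 6: 100 → 1  (bit 4 = 1)
position 4: 011 → 0  (bit 3 = 0)
position 8: 010 → 1  (bit 2 = 1)
position 7: 001 → 1  (bit 1 = 1)
position 14: 000 → 1  (bit 0 = 1)
bits b7..b0 = 10010111 = 151

151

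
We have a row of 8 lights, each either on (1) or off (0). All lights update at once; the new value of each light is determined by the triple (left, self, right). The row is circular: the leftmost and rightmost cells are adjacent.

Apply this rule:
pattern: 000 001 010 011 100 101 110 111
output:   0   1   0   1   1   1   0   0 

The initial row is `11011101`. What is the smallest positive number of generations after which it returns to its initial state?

00110011
11101110
10011001
01110111
11001100
10111011
01100110
11011101

8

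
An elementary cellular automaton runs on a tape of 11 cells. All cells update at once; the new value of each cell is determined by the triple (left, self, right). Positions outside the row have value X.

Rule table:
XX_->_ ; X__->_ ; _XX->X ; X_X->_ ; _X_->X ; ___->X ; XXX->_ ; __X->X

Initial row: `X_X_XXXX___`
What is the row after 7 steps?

__X_X____XX
_XX_X_XXXX_
_X__X_X____
_X_XX_X_XXX
_X_X__X_X__
_X_X_XX_X_X
_X_X_X__X_X

_X_X_X__X_X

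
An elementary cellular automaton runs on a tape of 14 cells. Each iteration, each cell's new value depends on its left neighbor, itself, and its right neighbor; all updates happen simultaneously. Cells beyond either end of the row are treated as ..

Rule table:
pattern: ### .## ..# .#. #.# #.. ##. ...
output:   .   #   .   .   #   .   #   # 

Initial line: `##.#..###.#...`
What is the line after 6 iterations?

..#######..###

###...#.##..##
#.#.#..###..##
.#.#...#.#..##
..#..#..#...##
#.........#.##
..#######..###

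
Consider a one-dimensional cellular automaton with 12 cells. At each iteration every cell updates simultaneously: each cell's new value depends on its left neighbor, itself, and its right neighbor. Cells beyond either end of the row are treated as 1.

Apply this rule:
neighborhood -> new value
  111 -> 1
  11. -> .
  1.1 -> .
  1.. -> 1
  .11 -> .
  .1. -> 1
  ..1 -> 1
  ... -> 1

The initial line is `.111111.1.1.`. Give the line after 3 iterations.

..1111..1.1.
11.11.111.1.
1......1..1.

1......1..1.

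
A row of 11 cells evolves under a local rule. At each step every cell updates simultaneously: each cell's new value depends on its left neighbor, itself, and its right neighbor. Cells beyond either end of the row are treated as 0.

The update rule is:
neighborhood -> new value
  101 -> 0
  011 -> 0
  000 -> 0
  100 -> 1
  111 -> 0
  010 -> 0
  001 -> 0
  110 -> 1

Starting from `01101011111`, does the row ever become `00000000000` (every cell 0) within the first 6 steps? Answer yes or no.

step 1: 00100000001
step 2: 00010000000
step 3: 00001000000
step 4: 00000100000
step 5: 00000010000
step 6: 00000001000
step 6 is 00000001000, still not uniform 0

no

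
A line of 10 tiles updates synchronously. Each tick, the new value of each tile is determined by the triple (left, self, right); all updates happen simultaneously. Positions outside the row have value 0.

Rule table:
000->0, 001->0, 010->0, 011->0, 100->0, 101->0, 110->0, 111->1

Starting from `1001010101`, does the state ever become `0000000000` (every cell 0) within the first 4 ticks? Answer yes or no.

yes

tick 1: 0000000000
all cells are 0 at tick 1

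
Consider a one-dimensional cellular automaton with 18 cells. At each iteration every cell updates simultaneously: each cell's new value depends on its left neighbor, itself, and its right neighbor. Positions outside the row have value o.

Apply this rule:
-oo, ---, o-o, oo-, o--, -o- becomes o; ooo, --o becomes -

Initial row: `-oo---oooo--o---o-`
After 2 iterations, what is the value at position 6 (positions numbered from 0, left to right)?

o

ooooo-o--oo-ooo-oo
----oooo-oooo-ooo-
position 6 holds o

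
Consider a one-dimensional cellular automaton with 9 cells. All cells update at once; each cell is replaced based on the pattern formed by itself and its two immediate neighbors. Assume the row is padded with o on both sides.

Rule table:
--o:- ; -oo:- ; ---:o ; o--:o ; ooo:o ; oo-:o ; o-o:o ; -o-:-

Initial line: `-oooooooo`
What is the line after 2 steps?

o-ooooooo
oo-oooooo

oo-oooooo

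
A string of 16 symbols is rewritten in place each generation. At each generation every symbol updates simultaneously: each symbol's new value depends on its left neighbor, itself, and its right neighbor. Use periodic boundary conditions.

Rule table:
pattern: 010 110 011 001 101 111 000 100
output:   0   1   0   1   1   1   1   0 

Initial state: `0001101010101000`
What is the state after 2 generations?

1111011010100101

1110110101010011
1111011010100101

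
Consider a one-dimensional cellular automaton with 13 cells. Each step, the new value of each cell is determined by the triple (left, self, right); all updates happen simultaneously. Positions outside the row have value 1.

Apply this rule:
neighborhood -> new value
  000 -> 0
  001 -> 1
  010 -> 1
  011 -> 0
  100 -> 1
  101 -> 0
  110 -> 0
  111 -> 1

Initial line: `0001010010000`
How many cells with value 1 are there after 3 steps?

3

1011011111001
0000001110110
1000010100000
count of 1: 3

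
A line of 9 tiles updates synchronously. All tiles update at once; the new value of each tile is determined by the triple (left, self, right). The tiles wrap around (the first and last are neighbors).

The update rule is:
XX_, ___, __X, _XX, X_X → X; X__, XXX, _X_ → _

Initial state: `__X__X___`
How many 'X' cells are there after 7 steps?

7

XX__X__XX
_X_X__XX_
X_X__XXX_
_X__XX_XX
X__XXXXXX
X_XX_____
_XXX_XXXX
count of X: 7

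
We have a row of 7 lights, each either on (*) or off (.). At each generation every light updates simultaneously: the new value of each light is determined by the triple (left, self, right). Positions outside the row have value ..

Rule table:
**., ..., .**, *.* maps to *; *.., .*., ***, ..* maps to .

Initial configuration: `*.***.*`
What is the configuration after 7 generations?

.**.**.
.*****.
.*...*.
...*...
**...**
**.*.**
***.***

***.***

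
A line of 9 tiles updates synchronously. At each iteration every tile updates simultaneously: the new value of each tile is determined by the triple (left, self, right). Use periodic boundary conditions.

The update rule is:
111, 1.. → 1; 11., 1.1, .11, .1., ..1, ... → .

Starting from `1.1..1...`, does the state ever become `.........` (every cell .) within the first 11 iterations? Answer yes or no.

...1..1..
....1..1.
.....1..1
1.....1..
.1.....1.
..1.....1
1..1.....
.1..1....
..1..1...
...1..1..  (repeats iteration 1; period 9)
iteration 11: ....1..1.
iteration 11 is ....1..1., still not uniform .

no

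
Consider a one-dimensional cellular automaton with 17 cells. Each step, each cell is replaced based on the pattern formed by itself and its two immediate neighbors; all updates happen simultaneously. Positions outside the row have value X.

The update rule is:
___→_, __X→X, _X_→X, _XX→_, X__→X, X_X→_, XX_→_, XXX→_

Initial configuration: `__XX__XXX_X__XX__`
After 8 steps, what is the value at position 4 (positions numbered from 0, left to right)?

XX__XX____XXX__XX
__XX__X__X___XX__
XX__XXXXXXX_X__XX
__XX________XXX__
XX__X______X___XX
__XXXX____XXX_X__
XX____X__X____XXX
__X__XXXXXX__X___
position 4 holds _

_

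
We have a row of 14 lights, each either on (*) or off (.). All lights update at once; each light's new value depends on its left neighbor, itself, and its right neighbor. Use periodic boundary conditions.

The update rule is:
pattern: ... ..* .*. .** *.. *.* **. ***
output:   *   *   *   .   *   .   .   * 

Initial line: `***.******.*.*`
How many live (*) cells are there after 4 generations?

8

generation 1: **...****..*..
generation 2: ..***.**.*****
generation 3: **.*......***.
generation 4: ...*******.*..
count of *: 8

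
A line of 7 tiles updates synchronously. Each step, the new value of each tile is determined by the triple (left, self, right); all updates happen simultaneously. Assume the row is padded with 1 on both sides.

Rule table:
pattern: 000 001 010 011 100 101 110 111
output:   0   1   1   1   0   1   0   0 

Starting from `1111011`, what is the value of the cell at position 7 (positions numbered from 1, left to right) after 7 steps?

0000110
0001101
0011011
0110110
1101101
0011011  (repeats step 3; period 3)
step 7: 0110110
position 7 holds 0

0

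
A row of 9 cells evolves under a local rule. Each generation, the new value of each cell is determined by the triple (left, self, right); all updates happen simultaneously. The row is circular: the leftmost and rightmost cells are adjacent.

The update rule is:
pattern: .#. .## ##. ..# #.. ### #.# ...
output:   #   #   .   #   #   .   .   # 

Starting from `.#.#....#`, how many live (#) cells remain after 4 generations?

.#.######
.#.#.....
##.######
...#.....
count of #: 1

1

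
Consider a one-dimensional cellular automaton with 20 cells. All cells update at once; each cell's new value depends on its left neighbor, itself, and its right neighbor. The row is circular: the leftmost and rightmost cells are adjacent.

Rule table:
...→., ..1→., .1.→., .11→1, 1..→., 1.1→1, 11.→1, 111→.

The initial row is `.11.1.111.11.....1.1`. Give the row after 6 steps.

1111.11.1111......1.
1..111111..1.......1
1..1....1..........1
1..................1
1..................1  (fixed point — unchanged through step 6)

1..................1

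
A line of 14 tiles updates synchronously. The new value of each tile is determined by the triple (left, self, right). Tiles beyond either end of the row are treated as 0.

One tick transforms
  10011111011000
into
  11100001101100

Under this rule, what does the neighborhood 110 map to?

At position 7 the neighborhood is 110; the next row has 1 there.

1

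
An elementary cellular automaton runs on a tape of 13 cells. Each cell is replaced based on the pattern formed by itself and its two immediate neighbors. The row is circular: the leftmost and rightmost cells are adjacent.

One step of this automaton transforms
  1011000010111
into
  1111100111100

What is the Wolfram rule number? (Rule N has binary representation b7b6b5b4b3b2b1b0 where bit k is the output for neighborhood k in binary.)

126

position 11: 111 → 0  (bit 7 = 0)
position 0: 110 → 1  (bit 6 = 1)
position 1: 101 → 1  (bit 5 = 1)
position 4: 100 → 1  (bit 4 = 1)
position 2: 011 → 1  (bit 3 = 1)
position 8: 010 → 1  (bit 2 = 1)
position 7: 001 → 1  (bit 1 = 1)
position 5: 000 → 0  (bit 0 = 0)
bits b7..b0 = 01111110 = 126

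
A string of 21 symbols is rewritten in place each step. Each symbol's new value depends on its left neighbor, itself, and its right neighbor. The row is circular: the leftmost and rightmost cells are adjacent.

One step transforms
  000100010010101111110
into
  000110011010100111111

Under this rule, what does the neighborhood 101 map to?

0

At position 11 the neighborhood is 101; the next row has 0 there.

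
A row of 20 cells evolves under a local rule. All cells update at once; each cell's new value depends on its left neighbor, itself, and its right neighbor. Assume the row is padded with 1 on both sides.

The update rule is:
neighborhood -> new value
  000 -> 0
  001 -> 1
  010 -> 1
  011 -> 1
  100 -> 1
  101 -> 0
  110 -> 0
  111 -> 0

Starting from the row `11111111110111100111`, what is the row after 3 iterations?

00000000000100011100
10000000001110110011
01000000011000101110

01000000011000101110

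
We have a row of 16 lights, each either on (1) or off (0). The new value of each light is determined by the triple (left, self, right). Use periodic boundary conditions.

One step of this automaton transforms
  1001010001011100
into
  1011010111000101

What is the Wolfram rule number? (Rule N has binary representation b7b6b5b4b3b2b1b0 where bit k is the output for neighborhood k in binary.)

position 12: 111 → 0  (bit 7 = 0)
position 13: 110 → 1  (bit 6 = 1)
position 4: 101 → 0  (bit 5 = 0)
position 1: 100 → 0  (bit 4 = 0)
position 11: 011 → 0  (bit 3 = 0)
position 0: 010 → 1  (bit 2 = 1)
position 2: 001 → 1  (bit 1 = 1)
position 7: 000 → 1  (bit 0 = 1)
bits b7..b0 = 01000111 = 71

71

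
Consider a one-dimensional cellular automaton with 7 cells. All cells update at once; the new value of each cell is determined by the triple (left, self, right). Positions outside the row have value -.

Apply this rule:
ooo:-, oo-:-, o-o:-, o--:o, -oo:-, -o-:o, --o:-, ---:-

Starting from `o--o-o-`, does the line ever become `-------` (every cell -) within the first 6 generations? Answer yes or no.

yes

generation 1: oo-o-oo
generation 2: ---o---
generation 3: ---oo--
generation 4: -----o-
generation 5: -----oo
generation 6: -------
all cells are - at generation 6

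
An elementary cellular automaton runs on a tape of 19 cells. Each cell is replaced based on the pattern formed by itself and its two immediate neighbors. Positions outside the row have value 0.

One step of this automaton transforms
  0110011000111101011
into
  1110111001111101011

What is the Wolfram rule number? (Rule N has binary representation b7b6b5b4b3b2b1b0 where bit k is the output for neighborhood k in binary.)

position 11: 111 → 1  (bit 7 = 1)
position 2: 110 → 1  (bit 6 = 1)
position 14: 101 → 0  (bit 5 = 0)
position 3: 100 → 0  (bit 4 = 0)
position 1: 011 → 1  (bit 3 = 1)
position 15: 010 → 1  (bit 2 = 1)
position 0: 001 → 1  (bit 1 = 1)
position 8: 000 → 0  (bit 0 = 0)
bits b7..b0 = 11001110 = 206

206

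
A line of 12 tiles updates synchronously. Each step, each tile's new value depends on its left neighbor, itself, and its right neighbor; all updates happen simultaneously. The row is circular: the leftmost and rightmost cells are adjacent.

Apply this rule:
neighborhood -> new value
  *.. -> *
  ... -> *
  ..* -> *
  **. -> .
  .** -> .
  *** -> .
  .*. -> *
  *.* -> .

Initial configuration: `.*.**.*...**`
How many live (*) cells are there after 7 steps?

4

.*....****..
******....**
......****..
******....**  (repeats step 2; period 2)
step 7: ......****..
count of *: 4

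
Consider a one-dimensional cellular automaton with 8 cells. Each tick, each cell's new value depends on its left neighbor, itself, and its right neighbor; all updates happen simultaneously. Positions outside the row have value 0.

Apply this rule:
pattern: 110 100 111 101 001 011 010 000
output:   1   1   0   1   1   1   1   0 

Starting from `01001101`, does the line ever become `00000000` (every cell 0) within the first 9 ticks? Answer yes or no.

no

11111111
10000001
11000011
11100111
10111101
11100111  (repeats tick 4; period 2)
tick 9: 10111101
tick 9 is 10111101, still not uniform 0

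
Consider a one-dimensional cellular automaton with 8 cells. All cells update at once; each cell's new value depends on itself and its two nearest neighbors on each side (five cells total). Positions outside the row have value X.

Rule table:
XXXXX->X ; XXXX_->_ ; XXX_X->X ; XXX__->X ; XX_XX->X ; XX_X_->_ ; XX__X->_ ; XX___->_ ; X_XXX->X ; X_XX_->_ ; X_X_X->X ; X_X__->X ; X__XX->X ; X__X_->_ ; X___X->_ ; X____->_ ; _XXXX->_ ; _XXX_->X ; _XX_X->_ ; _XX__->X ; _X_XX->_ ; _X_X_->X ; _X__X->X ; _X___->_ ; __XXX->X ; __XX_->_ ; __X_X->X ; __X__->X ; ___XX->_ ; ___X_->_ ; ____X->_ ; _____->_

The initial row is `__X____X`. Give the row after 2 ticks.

__X____X

tick 1: __X____X  (fixed point — unchanged through tick 2)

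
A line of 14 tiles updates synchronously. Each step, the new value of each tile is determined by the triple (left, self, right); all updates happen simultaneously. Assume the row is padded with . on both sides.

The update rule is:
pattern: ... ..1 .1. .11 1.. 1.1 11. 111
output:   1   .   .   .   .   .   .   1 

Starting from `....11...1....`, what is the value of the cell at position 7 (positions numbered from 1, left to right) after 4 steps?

.

step 1: 111....1...111
step 2: .1..11...1..1.
step 3: .......1......
step 4: 111111...11111
position 7 holds .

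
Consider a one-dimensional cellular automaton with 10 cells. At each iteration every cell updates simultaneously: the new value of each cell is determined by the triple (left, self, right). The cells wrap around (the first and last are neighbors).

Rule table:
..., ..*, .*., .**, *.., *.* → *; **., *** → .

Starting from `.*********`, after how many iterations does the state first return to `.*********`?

20

**........
*.********
.**.......
**.*******
..**......
***.******
...**.....
****.*****
....**....
*****.****
.....**...
******.***
......**..
*******.**
.......**.
********.*
........**
*********.
*........*
.*********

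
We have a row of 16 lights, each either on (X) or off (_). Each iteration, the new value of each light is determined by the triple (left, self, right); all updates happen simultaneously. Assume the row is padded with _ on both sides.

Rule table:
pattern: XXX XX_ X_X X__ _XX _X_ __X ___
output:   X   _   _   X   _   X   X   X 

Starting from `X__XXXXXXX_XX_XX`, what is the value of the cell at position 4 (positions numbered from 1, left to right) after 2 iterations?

_

XXX_XXXXX_______
_X___XXX_XXXXXXX
position 4 holds _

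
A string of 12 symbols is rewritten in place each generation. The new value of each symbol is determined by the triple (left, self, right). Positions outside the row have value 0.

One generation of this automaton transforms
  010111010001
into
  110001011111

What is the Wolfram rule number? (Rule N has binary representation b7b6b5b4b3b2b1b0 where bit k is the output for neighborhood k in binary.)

87

position 4: 111 → 0  (bit 7 = 0)
position 5: 110 → 1  (bit 6 = 1)
position 2: 101 → 0  (bit 5 = 0)
position 8: 100 → 1  (bit 4 = 1)
position 3: 011 → 0  (bit 3 = 0)
position 1: 010 → 1  (bit 2 = 1)
position 0: 001 → 1  (bit 1 = 1)
position 9: 000 → 1  (bit 0 = 1)
bits b7..b0 = 01010111 = 87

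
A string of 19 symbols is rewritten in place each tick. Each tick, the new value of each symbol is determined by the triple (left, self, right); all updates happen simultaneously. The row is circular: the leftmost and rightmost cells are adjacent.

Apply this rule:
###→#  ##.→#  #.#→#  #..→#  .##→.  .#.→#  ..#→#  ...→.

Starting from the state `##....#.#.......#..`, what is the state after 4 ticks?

###.###.#####.###.#

tick 1: .##..#####.....####
tick 2: #.###.#####...#.###
tick 3: ##.###.#####.###.##
tick 4: ###.###.#####.###.#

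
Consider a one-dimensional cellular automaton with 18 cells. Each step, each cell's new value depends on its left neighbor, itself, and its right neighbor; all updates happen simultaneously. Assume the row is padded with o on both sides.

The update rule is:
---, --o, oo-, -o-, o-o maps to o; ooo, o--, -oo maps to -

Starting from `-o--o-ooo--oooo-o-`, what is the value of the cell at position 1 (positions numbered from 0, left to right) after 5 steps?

-

oo-ooo--o-o---oooo
-oo--o-oooo-oo----
o-o-ooo---oo-o-ooo
oooo--o-oo-oooo---
---o-ooo-oo---o-oo
position 1 holds -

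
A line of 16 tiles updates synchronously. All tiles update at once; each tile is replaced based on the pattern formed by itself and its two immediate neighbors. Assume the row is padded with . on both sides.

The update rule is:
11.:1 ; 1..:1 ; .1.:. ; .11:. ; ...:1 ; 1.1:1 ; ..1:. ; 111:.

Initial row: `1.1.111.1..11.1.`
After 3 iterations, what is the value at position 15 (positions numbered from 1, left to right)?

1

.1.1..11.1..11.1
..1.1..11.1..11.
1..1.1..11.1..11
position 15 holds 1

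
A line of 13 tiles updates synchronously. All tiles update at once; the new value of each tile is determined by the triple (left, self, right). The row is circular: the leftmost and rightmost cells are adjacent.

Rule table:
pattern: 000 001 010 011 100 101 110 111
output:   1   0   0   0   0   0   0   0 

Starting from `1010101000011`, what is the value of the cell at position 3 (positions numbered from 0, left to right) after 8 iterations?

1

0000000011000
1111111000011
0000000011000  (repeats iteration 1; period 2)
iteration 8: 1111111000011
position 3 holds 1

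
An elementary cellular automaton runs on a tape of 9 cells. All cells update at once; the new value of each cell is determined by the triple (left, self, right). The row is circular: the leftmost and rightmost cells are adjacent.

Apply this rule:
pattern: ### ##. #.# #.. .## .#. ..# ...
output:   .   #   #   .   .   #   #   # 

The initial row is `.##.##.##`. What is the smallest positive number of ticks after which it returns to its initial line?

3

tick 1: #.##.##.#
tick 2: ##.##.##.
tick 3: .##.##.##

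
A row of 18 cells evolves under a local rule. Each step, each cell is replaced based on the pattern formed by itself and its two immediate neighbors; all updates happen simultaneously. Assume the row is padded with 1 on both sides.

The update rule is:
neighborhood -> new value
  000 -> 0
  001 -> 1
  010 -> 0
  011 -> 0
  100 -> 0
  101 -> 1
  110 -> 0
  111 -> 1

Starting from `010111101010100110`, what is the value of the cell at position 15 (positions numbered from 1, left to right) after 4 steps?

101011010101001001
010100101010010010
101001010100100101
010010101001001010
position 15 holds 1

1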